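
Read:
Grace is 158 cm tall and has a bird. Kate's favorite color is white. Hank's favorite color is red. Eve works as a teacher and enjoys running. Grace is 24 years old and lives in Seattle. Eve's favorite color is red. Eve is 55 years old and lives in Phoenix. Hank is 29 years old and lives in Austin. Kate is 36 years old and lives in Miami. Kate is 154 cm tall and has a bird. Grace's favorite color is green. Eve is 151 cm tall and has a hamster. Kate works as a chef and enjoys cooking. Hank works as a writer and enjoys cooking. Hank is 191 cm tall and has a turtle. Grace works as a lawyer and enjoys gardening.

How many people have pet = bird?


Count: 2

2


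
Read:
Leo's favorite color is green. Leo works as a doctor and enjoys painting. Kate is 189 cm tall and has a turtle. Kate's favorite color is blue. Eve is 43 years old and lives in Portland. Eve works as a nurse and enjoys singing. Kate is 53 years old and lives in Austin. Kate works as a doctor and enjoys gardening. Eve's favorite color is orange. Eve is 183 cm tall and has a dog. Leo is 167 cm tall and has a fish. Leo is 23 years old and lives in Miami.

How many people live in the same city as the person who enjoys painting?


Person with hobby painting is Leo, city Miami. Count = 1

1


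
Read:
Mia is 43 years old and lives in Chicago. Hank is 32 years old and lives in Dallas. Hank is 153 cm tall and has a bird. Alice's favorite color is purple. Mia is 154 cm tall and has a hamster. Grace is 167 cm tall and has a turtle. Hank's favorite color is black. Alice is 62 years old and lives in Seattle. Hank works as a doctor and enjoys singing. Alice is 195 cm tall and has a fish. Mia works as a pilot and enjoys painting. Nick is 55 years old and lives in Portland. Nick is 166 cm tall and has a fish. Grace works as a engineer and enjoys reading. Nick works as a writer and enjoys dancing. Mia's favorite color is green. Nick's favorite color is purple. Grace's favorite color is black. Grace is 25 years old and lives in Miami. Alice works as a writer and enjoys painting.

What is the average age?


Sum=217, n=5, avg=43.4

43.4


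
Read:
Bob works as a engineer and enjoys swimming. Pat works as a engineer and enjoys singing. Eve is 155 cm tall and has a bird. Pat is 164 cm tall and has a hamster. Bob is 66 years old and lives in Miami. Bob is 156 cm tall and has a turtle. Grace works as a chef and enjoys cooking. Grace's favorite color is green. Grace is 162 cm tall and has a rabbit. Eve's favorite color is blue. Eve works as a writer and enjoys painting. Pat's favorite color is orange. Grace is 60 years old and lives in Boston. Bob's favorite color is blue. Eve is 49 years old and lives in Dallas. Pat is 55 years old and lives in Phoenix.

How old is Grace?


Grace is 60 years old

60


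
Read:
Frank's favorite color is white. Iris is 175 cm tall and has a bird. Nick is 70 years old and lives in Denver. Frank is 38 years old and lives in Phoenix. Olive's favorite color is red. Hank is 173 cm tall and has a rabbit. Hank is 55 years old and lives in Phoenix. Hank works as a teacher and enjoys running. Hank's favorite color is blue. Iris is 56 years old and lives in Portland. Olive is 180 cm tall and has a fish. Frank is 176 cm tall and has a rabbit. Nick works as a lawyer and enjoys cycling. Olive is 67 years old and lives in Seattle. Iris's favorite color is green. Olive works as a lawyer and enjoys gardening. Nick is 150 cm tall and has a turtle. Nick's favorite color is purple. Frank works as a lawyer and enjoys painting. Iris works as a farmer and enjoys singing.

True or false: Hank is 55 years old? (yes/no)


Hank is actually 55. yes

yes


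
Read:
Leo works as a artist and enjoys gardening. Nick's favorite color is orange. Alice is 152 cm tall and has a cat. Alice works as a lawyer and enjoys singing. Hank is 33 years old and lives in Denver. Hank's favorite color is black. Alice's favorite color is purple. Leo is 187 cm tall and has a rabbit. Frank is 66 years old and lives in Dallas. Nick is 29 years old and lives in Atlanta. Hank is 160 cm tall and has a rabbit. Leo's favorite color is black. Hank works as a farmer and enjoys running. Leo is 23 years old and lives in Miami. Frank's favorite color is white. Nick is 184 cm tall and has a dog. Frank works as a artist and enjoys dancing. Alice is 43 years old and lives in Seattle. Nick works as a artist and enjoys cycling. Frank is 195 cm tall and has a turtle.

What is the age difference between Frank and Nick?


|66 - 29| = 37

37


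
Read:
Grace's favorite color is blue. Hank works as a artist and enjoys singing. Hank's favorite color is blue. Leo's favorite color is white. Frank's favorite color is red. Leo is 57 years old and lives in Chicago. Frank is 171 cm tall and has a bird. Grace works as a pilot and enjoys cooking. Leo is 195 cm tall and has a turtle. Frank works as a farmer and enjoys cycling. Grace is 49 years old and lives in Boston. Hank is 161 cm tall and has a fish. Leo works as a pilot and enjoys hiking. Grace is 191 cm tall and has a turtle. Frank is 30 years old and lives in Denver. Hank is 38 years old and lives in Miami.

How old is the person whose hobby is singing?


Person with hobby=singing is Hank, age 38

38


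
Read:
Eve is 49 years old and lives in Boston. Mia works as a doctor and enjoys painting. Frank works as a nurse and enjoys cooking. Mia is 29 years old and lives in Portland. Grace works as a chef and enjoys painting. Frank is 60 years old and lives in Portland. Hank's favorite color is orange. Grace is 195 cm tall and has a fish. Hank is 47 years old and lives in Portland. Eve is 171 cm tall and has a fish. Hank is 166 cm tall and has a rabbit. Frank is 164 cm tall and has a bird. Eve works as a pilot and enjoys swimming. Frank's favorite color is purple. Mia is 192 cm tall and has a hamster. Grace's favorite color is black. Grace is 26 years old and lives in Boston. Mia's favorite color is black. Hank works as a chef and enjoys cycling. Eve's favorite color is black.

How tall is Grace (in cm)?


Grace is 195 cm tall

195


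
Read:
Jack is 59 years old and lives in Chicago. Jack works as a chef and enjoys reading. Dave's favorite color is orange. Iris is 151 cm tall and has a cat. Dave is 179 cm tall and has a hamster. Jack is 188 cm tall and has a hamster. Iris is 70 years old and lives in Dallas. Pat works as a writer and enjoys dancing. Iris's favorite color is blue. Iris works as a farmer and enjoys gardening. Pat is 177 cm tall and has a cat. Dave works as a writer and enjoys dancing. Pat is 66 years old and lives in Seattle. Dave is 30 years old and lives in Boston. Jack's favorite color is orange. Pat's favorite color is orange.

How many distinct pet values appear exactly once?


Unique pet values: 0

0


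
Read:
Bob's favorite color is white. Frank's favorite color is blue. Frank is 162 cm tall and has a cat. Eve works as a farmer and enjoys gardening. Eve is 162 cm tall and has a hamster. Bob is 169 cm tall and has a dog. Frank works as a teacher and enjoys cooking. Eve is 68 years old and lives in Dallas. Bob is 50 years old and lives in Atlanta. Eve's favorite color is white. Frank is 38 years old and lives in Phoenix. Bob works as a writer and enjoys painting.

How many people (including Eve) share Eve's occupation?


Eve is a farmer. Count = 1

1


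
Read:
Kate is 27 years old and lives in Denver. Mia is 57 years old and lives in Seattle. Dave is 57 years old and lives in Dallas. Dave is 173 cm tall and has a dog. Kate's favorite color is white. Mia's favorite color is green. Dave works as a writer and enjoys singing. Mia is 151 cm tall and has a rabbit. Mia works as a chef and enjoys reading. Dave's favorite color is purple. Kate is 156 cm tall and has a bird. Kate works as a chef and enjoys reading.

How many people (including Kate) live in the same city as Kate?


Kate lives in Denver. Count = 1

1


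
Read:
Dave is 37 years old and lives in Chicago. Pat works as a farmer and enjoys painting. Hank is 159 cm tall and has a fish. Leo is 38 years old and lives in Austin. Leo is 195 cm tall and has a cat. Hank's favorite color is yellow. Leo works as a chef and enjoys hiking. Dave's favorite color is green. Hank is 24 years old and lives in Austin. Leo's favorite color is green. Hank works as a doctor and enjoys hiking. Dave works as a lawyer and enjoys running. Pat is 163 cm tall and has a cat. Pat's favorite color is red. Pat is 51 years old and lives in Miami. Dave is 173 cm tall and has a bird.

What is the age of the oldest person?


Oldest: Pat at 51

51


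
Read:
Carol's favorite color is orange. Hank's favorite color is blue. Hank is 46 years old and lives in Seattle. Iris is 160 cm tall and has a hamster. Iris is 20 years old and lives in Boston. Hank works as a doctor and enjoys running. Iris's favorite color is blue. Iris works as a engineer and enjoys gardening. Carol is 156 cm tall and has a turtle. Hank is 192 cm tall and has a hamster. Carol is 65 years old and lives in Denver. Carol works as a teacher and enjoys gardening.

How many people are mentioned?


People: Carol, Iris, Hank. Count = 3

3


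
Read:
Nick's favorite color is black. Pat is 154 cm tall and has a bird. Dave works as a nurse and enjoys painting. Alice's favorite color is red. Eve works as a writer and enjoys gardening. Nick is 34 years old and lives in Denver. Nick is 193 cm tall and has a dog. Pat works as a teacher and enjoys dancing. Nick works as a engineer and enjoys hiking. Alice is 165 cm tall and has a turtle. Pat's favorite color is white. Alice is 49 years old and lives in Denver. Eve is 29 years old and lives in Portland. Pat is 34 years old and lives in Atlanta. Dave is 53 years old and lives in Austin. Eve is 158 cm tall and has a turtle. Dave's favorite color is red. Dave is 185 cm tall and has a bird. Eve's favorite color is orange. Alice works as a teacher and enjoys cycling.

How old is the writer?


The writer is Eve, age 29

29


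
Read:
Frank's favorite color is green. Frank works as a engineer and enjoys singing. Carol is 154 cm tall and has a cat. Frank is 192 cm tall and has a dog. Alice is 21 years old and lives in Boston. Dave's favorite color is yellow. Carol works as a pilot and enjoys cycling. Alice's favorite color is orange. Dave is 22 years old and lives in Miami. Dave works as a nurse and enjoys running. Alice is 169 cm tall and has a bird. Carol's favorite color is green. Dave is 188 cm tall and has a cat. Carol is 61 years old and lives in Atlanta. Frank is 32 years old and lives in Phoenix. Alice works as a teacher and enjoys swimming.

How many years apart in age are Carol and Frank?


61 vs 32, diff = 29

29


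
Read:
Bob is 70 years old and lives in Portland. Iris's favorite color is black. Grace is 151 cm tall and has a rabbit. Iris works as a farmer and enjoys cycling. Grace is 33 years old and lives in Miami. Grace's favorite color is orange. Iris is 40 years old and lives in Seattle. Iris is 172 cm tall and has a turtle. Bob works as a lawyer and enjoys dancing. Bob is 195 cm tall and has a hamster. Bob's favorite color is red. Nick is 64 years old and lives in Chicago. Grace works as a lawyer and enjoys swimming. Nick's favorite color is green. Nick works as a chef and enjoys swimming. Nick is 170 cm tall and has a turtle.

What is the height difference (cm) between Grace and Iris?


|151 - 172| = 21

21


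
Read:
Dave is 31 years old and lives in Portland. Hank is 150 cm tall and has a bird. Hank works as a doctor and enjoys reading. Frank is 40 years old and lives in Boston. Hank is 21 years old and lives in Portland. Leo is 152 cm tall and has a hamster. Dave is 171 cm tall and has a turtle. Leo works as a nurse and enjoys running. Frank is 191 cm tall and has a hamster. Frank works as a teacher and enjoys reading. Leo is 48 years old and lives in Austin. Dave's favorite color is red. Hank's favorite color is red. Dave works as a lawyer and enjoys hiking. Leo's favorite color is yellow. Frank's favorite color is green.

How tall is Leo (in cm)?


Leo is 152 cm tall

152


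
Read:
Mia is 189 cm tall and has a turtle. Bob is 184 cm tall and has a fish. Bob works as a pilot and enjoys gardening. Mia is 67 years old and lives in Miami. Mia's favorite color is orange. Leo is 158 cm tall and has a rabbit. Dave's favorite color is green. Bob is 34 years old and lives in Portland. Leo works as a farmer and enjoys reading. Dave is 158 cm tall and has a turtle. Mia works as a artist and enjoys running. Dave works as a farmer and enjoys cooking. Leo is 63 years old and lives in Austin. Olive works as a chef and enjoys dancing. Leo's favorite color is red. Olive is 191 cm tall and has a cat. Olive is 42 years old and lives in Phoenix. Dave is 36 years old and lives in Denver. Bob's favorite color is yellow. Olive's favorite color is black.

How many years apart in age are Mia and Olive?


67 vs 42, diff = 25

25


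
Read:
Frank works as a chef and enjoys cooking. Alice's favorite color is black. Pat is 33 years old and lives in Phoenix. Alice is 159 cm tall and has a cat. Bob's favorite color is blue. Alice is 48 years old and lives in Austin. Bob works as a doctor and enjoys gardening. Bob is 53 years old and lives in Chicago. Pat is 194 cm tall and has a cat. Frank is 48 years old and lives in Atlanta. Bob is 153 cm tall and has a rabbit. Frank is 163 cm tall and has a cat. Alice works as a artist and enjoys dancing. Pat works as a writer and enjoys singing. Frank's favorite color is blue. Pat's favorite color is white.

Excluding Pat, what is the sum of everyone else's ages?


Sum (excluding Pat): 149

149


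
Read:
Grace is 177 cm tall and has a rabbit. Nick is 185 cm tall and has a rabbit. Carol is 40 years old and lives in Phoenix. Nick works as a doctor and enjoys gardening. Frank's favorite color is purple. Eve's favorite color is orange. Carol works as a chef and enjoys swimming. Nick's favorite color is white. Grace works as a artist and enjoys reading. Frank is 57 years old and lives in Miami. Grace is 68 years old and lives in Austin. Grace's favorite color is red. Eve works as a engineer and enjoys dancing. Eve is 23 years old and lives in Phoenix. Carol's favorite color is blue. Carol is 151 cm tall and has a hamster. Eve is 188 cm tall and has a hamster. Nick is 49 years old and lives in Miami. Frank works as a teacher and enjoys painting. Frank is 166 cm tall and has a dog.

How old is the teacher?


The teacher is Frank, age 57

57


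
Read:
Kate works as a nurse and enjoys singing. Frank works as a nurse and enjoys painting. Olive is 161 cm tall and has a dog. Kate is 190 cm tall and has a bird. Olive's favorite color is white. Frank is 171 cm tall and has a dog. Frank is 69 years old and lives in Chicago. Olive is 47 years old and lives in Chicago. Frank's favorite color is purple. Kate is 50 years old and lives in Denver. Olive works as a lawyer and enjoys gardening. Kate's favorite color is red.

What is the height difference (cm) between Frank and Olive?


|171 - 161| = 10

10


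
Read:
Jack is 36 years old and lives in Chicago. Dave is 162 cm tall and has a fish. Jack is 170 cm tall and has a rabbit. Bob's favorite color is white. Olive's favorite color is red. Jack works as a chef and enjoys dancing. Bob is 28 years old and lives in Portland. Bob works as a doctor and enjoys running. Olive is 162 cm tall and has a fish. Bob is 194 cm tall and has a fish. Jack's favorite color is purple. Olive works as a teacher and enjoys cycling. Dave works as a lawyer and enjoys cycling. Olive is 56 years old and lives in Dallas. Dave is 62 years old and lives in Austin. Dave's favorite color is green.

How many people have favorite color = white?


Count: 1

1


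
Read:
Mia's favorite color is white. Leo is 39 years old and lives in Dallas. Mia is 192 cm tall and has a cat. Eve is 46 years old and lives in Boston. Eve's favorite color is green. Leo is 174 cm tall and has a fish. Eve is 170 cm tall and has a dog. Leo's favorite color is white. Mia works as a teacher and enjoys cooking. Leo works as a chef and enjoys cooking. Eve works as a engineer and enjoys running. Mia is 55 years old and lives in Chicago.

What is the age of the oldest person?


Oldest: Mia at 55

55


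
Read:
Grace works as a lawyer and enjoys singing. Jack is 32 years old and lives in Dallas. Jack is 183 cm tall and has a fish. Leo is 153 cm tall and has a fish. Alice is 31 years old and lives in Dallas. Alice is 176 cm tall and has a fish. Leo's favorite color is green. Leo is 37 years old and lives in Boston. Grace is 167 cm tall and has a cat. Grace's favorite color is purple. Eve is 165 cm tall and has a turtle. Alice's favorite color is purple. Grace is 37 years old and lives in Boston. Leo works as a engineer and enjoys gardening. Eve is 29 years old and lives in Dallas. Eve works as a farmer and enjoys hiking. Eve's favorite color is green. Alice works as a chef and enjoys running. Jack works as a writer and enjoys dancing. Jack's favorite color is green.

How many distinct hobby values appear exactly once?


Unique hobby values: 5

5


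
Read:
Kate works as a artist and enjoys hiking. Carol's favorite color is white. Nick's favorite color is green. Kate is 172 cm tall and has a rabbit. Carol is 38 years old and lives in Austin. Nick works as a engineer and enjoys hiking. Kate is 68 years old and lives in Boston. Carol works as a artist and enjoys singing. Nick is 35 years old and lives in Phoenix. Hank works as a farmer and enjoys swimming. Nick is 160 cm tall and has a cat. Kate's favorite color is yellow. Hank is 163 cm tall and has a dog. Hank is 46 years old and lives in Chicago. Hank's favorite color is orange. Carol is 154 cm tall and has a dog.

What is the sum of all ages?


68+35+38+46 = 187

187


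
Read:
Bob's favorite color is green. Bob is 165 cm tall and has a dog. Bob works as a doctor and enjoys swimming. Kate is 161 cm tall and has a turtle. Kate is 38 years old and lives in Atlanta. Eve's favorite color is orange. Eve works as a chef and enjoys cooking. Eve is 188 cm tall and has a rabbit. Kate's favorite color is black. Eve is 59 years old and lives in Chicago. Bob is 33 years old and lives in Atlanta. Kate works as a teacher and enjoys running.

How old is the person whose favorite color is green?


Person with favorite color=green is Bob, age 33

33


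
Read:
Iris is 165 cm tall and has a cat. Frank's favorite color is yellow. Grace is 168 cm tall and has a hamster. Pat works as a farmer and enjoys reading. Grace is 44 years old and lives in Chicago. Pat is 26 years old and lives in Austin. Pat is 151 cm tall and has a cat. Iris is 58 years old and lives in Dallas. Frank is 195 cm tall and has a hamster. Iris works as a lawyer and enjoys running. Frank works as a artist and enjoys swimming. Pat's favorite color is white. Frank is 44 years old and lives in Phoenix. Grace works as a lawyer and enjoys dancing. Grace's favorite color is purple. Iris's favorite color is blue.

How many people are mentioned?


People: Frank, Pat, Grace, Iris. Count = 4

4


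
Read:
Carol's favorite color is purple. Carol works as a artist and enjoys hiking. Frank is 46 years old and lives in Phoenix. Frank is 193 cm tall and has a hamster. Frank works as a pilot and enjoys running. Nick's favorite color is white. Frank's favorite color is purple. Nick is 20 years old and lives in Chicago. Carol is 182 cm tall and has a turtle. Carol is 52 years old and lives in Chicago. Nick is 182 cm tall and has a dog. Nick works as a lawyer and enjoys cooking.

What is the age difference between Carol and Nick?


|52 - 20| = 32

32


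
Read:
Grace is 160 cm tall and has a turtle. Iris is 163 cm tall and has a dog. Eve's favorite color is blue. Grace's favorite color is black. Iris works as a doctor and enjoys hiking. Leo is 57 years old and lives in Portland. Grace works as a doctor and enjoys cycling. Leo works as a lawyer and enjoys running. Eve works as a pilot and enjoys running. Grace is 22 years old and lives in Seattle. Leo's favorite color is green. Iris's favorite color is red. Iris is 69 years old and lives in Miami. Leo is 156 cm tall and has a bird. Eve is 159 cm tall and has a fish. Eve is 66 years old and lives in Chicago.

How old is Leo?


Leo is 57 years old

57


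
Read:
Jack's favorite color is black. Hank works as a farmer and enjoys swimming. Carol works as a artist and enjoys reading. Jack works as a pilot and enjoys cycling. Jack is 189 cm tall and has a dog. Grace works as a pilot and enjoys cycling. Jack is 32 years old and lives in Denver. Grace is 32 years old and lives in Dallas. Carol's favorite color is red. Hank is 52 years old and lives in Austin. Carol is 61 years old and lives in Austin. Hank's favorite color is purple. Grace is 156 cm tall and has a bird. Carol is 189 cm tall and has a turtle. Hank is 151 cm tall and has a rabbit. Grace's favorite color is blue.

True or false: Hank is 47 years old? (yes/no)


Hank is actually 52. no

no


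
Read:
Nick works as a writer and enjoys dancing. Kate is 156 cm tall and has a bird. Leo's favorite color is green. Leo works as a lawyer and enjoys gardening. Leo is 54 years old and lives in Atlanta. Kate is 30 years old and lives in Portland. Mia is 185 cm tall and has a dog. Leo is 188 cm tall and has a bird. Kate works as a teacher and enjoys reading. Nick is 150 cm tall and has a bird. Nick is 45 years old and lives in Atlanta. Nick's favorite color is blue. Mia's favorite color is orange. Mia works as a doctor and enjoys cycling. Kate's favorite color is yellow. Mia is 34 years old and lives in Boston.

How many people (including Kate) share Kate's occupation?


Kate is a teacher. Count = 1

1


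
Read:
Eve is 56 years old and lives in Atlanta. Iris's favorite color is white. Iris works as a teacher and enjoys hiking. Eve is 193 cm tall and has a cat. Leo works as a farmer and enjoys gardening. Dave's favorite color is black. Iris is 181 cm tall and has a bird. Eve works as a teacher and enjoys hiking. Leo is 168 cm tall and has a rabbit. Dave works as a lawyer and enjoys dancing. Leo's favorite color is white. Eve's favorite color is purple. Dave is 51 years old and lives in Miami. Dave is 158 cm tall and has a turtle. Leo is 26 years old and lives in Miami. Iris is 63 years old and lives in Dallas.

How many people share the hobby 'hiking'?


Count: 2

2


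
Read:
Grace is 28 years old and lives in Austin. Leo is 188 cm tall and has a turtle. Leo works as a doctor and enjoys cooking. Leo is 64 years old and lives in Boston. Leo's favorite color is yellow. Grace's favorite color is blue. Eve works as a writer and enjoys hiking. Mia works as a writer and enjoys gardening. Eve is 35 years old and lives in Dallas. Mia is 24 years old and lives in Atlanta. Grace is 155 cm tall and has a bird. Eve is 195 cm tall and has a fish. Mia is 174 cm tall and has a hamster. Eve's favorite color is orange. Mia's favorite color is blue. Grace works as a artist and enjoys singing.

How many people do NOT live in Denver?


Not in Denver: 4

4


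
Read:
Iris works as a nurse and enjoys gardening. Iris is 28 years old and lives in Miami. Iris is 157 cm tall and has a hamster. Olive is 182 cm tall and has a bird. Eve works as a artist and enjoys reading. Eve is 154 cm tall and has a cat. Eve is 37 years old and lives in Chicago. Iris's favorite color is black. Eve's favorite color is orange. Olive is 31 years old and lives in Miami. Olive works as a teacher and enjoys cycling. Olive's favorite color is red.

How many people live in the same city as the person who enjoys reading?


Person with hobby reading is Eve, city Chicago. Count = 1

1


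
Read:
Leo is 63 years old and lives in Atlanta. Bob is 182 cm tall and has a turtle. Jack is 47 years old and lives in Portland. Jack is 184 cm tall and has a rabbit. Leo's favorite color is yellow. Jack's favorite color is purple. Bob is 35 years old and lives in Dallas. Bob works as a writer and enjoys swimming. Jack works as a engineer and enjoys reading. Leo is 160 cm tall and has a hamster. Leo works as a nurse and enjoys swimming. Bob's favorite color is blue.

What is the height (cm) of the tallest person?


Tallest: Jack at 184 cm

184


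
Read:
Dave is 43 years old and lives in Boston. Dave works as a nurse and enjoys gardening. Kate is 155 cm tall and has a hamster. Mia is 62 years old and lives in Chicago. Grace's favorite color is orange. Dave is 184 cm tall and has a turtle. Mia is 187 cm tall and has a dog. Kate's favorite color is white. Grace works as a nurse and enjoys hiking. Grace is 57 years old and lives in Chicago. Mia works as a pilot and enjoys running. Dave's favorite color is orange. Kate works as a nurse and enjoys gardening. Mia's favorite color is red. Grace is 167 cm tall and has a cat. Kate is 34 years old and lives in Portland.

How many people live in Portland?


Count in Portland: 1

1


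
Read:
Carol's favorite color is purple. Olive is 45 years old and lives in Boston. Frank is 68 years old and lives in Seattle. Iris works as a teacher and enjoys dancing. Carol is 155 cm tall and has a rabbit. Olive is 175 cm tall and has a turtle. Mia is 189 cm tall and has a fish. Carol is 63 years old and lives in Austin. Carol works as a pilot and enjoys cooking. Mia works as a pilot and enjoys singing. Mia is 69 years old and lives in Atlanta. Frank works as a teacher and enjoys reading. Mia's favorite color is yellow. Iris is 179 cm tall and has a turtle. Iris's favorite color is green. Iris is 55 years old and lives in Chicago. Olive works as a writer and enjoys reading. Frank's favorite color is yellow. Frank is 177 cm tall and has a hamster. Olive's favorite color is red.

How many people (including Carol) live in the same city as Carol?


Carol lives in Austin. Count = 1

1


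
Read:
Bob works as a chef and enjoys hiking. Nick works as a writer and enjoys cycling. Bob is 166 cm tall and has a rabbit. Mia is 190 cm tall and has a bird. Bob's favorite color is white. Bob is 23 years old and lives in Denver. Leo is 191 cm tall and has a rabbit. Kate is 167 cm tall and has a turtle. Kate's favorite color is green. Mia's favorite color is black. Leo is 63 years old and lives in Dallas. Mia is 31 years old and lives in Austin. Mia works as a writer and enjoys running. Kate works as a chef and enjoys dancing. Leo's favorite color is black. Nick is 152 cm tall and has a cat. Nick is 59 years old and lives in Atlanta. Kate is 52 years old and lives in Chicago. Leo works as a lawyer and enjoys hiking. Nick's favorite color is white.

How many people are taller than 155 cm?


Taller than 155: 4

4


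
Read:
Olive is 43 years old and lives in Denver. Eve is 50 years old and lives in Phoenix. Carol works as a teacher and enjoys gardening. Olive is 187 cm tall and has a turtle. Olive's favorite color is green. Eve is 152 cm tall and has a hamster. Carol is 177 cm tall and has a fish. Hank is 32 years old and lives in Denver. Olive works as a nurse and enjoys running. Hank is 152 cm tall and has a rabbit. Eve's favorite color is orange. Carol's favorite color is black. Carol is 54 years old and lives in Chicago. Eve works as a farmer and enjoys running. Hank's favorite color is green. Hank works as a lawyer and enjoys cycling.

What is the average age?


Sum=179, n=4, avg=44.75

44.75


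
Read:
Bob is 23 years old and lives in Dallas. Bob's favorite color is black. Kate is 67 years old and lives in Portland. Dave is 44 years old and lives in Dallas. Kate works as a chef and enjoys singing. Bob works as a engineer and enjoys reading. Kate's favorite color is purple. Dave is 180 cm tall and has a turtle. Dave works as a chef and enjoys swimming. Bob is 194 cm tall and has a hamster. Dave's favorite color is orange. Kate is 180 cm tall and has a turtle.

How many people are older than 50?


Filter: 1

1


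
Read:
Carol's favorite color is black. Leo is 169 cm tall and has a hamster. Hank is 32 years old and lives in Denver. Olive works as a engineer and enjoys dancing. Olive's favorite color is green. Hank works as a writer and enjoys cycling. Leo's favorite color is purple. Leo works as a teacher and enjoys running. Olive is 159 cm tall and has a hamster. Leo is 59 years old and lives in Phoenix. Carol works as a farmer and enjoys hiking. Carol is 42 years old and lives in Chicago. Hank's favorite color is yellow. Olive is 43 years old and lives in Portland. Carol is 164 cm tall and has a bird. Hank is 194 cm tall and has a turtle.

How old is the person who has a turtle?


Person with turtle is Hank, age 32

32


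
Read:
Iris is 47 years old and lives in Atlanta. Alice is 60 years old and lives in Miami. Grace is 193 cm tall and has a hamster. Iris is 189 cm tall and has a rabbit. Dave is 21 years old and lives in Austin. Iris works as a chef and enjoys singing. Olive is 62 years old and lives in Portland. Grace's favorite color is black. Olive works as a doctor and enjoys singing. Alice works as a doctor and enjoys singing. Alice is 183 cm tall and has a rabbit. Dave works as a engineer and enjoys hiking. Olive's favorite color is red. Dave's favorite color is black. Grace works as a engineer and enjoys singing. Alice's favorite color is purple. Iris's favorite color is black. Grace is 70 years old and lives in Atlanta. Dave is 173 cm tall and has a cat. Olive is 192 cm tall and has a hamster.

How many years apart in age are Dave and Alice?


21 vs 60, diff = 39

39


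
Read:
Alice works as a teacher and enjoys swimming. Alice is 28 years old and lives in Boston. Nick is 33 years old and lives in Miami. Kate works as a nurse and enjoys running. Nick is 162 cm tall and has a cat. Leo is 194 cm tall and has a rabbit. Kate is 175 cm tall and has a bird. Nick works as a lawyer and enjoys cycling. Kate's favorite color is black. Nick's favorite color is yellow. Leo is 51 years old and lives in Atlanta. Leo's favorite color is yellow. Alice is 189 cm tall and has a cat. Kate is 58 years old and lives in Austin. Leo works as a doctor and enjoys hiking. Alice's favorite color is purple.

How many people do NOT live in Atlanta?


Not in Atlanta: 3

3


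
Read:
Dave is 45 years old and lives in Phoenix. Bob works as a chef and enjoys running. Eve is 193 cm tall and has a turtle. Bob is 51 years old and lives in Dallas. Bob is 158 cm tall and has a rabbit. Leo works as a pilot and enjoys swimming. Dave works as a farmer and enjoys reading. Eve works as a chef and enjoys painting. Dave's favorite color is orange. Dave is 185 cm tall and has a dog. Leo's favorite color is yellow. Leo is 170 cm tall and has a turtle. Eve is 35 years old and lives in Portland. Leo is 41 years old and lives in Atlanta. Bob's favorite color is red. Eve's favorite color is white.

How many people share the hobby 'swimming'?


Count: 1

1


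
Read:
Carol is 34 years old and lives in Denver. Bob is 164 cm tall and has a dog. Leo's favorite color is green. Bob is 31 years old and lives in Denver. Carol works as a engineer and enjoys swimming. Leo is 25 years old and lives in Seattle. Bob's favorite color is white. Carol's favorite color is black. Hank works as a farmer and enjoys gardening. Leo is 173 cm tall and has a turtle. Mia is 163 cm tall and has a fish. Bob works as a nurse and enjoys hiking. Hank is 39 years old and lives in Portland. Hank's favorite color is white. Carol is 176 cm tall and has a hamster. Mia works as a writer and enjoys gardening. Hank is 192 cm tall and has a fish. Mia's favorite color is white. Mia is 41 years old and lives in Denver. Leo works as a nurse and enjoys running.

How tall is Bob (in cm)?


Bob is 164 cm tall

164


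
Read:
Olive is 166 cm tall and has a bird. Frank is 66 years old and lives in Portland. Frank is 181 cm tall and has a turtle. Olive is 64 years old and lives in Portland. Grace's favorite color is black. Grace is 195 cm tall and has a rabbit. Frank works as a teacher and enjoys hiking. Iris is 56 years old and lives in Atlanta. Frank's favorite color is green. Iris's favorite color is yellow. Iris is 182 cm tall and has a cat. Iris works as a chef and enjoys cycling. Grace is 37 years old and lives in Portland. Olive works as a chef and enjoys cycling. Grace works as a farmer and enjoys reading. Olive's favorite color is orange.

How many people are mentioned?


People: Olive, Grace, Iris, Frank. Count = 4

4


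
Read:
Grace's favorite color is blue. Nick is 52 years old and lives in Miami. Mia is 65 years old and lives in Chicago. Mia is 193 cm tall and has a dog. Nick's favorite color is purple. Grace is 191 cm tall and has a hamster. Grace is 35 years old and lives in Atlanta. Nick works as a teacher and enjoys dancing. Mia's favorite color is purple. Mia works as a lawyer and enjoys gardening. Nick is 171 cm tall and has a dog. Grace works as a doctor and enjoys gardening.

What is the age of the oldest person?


Oldest: Mia at 65

65


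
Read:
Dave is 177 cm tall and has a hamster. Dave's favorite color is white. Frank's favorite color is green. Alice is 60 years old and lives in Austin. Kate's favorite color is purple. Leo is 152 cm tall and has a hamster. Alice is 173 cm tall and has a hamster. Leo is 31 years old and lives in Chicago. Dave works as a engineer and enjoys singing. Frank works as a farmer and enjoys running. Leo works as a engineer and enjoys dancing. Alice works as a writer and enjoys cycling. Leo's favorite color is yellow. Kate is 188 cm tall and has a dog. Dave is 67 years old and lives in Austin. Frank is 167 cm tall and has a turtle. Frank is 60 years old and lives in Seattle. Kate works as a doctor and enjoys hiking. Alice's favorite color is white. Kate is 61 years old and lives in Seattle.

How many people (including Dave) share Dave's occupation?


Dave is a engineer. Count = 2

2


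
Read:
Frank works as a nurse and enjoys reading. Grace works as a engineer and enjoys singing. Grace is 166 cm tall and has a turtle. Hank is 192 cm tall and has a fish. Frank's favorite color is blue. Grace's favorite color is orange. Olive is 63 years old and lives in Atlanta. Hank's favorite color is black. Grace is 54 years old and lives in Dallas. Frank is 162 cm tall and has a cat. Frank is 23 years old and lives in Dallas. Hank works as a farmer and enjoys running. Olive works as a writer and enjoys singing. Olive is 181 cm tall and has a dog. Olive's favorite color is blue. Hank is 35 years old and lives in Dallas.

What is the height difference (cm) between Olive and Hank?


|181 - 192| = 11

11


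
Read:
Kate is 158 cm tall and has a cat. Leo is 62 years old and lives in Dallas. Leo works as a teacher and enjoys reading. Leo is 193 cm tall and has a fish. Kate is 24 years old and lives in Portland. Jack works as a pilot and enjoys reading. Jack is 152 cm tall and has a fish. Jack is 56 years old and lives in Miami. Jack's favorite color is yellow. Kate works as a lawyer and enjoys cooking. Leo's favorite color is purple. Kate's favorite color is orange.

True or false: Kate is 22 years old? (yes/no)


Kate is actually 24. no

no


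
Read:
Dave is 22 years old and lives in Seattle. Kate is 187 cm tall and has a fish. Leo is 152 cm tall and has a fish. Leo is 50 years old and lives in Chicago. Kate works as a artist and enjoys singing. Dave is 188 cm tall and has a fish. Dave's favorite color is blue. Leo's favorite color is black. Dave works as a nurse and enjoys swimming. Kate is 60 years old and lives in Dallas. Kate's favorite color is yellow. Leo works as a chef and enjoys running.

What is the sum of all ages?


50+60+22 = 132

132


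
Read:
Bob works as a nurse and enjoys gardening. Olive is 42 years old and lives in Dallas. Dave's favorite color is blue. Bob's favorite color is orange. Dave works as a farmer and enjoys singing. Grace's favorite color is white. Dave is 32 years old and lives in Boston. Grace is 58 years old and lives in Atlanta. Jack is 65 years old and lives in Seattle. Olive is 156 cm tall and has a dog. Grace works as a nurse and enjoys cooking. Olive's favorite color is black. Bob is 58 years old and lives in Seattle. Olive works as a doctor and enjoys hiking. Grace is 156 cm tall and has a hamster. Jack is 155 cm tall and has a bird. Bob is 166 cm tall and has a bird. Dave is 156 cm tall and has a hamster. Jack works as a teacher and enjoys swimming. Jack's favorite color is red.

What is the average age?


Sum=255, n=5, avg=51

51


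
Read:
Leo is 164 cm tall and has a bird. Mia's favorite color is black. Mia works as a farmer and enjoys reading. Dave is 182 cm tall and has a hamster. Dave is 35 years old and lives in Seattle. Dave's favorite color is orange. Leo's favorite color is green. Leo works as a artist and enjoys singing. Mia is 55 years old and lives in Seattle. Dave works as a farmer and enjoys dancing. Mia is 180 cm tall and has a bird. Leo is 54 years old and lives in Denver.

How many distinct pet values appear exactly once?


Unique pet values: 1

1


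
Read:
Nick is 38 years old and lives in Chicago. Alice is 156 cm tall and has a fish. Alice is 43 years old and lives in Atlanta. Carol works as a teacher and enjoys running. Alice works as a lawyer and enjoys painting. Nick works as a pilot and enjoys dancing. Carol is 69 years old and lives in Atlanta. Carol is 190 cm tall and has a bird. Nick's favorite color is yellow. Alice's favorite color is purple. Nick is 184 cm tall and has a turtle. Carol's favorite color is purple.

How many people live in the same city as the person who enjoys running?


Person with hobby running is Carol, city Atlanta. Count = 2

2


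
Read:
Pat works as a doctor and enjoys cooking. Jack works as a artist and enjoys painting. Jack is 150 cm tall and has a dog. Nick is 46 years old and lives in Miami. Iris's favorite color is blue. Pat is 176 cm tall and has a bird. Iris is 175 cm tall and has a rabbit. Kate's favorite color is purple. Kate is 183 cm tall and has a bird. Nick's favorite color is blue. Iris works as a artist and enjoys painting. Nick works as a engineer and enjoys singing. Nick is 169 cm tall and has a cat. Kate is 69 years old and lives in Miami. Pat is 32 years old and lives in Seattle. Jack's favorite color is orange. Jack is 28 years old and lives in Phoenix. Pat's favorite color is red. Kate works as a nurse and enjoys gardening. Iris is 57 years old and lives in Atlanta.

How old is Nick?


Nick is 46 years old

46


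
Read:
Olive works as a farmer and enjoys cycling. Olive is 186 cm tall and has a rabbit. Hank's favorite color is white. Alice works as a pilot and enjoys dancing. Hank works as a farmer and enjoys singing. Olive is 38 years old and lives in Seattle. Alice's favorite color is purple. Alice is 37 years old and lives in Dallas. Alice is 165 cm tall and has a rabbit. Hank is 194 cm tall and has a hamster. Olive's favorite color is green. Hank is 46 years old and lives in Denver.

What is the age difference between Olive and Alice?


|38 - 37| = 1

1


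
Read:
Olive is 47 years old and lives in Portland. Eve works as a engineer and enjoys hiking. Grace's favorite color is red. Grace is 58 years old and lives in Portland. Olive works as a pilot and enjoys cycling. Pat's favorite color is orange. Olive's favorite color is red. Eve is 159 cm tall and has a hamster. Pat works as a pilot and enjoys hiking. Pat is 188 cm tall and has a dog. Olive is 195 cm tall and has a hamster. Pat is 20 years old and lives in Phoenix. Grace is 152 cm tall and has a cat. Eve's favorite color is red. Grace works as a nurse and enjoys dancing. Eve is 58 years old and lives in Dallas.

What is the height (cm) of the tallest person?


Tallest: Olive at 195 cm

195


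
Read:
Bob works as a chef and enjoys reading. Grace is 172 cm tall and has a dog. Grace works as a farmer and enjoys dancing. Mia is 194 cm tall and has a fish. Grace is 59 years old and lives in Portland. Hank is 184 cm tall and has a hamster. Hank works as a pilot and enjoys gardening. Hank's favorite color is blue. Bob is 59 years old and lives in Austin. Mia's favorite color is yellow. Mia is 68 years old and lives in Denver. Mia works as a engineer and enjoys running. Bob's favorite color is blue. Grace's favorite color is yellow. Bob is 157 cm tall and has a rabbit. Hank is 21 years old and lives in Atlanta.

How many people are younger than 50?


Filter: 1

1
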